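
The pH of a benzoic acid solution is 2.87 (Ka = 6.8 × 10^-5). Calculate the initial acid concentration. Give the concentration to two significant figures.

[H+] = 10^(-2.87) = 1.35 × 10^-3 M = x
Ka = x²/(C₀ − x) ⇒ C₀ = x + x²/Ka
C₀ = 1.35 × 10^-3 + (1.35 × 10^-3)²/(6.8 × 10^-5) = 2.82 × 10^-2 M

C₀ = 2.8 × 10^-2 M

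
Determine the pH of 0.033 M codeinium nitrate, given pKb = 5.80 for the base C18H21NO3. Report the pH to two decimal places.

C18H22NO3+ is the conjugate acid of the weak base C18H21NO3.
Kb = 10^(−5.80) = 1.58 × 10^-6
Ka = Kw/Kb = 1.0×10^-14 / 1.58 × 10^-6 = 6.33 × 10^-9
From the ICE table, Ka = [H+]²/(0.033 − [H+]) = 6.33 × 10^-9.
Neglecting [H+] in the denominator: [H+] = √(6.33 × 10^-9 × 0.033) = 1.45 × 10^-5 M
Check: 0.044% ionized — well under 5%, approximation valid.
pH = −log[H+] = −log(1.45 × 10^-5) = 4.84

pH = 4.84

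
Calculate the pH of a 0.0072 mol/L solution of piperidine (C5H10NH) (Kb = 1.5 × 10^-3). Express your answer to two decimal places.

pH = 11.42

C5H10NH + H2O ⇌ C5H10NH2+ + OH-
Kb = [OH-]²/(0.0072 − [OH-]) = 1.5 × 10^-3
Here C₀/Kb ≈ 4.8, so the small-[OH-] approximation fails. Use the quadratic:
[OH-] = (−Kb + √(Kb² + 4·Kb·C₀))/2 = 2.62 × 10^-3 M
pOH = 2.58, so pH = 14.00 − pOH = 11.42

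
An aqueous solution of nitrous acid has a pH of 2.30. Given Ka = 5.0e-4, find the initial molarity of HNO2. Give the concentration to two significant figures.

C₀ = 5.5 × 10^-2 M

[H+] = 10^(-2.30) = 5.01 × 10^-3 M = x
Ka = x²/(C₀ − x) ⇒ C₀ = x + x²/Ka
C₀ = 5.01 × 10^-3 + (5.01 × 10^-3)²/(5.0 × 10^-4) = 5.52 × 10^-2 M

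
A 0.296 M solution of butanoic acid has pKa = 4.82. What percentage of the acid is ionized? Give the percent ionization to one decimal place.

CH3(CH2)2COOH ⇌ CH3(CH2)2COO- + H+; let x = [H+] at equilibrium.
Ka = 10^(−4.82) = 1.51 × 10^-5
x ≈ √(Ka·C₀) = √(1.51 × 10^-5 × 0.296) = 2.11 × 10^-3 M
% ionization = x/C₀ × 100% = 2.11 × 10^-3/0.296 × 100% = 0.7%

0.7%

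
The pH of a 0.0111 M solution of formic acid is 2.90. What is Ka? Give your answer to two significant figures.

[H+] = 10^(-2.90) = 1.26 × 10^-3 M
At equilibrium [HA] = 0.0111 − 1.26 × 10^-3 = 9.84 × 10^-3 M
Ka = [H+][A-]/[HA] = (1.26 × 10^-3)² / 9.84 × 10^-3 = 1.6 × 10^-4

Ka = 1.6 × 10^-4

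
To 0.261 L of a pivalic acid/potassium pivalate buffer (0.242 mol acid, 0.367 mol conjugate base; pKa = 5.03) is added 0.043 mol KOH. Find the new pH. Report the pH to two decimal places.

pH = 5.34

OH- converts (CH3)3CCOOH to (CH3)3CCOO-: (CH3)3CCOOH → 0.199 mol, (CH3)3CCOO- → 0.41 mol.
Henderson–Hasselbalch with mole ratio 0.41/0.199: pH = 5.03 + (+0.314)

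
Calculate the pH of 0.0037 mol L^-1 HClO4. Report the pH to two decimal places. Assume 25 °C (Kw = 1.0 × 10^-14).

pH = 2.43

HClO4 is a strong acid and dissociates completely, so [H+] = 0.0037 M.
pH = -log(0.0037) = 2.43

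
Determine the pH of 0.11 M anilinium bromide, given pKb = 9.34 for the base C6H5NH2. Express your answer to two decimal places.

C6H5NH3+ is the conjugate acid of the weak base C6H5NH2.
Kb = 10^(−9.34) = 4.57 × 10^-10
Ka = Kw/Kb = 1.0×10^-14 / 4.57 × 10^-10 = 2.19 × 10^-5
From the ICE table, Ka = [H+]²/(0.11 − [H+]) = 2.19 × 10^-5.
Since Ka ≪ C₀, [H+] ≈ √(Ka·C₀) = 1.55 × 10^-3 M.
Check: 1.4% ionized — well under 5%, approximation valid.
pH = −log(1.55 × 10^-3) = 2.81

pH = 2.81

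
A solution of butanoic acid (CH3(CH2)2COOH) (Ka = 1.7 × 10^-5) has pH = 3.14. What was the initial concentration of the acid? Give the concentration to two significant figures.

[H+] = 10^(-3.14) = 7.24 × 10^-4 M = x
Ka = x²/(C₀ − x) ⇒ C₀ = x + x²/Ka
C₀ = 7.24 × 10^-4 + (7.24 × 10^-4)²/(1.7 × 10^-5) = 3.16 × 10^-2 M

C₀ = 3.2 × 10^-2 M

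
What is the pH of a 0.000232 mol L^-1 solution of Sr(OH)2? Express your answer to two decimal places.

pH = 10.67

Sr(OH)2 is a strong base (each formula unit releases 2 OH-); [OH-] = 0.000464 M.
pOH = -log(0.000464) = 3.33
pH = 14.00 - 3.33 = 10.67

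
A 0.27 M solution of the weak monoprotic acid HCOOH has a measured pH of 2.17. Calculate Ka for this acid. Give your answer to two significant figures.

[H+] = 10^(-2.17) = 6.76 × 10^-3 M
At equilibrium [HA] = 0.27 − 6.76 × 10^-3 = 2.63 × 10^-1 M
Ka = [H+][A-]/[HA] = (6.76 × 10^-3)² / 2.63 × 10^-1 = 1.7 × 10^-4

Ka = 1.7 × 10^-4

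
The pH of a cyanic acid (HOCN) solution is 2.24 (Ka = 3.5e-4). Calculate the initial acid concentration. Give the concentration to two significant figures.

[H+] = 10^(-2.24) = 5.75 × 10^-3 M = x
Ka = x²/(C₀ − x) ⇒ C₀ = x + x²/Ka
C₀ = 5.75 × 10^-3 + (5.75 × 10^-3)²/(3.5 × 10^-4) = 1.00 × 10^-1 M

C₀ = 1.0 × 10^-1 M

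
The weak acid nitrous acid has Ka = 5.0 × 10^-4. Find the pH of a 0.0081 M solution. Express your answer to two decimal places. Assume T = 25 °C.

HNO2 ⇌ NO2- + H+
From the ICE table, Ka = x²/(0.0081 − x) = 5.0 × 10^-4.
x is not negligible relative to C₀; solve x² + 0.0005·x − 4.05e-06 = 0.
x = [−0.0005 + √(0.0005² + 1.62e-05)]/2 = 1.78 × 10^-3 M
pH = −log(1.78 × 10^-3) = 2.75

pH = 2.75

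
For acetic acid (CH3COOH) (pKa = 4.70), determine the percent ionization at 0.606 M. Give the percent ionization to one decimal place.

0.6%

CH3COOH ⇌ CH3COO- + H+; let x = [H+] at equilibrium.
Ka = 10^(−4.70) = 2.00 × 10^-5
x ≈ √(Ka·C₀) = √(2.00 × 10^-5 × 0.606) = 3.48 × 10^-3 M
Fraction ionized = 3.48 × 10^-3 / 0.606 = 0.0057 → 0.6%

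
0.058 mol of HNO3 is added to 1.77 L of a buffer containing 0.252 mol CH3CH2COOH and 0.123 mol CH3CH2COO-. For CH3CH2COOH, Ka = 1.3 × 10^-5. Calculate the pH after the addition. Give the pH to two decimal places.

pH = 4.21

Added H+ converts CH3CH2COO- to CH3CH2COOH: CH3CH2COOH → 0.31 mol, CH3CH2COO- → 0.065 mol.
pKa = −log(1.3 × 10^-5) = 4.886
Henderson–Hasselbalch with mole ratio 0.065/0.31: pH = 4.886 + (-0.678)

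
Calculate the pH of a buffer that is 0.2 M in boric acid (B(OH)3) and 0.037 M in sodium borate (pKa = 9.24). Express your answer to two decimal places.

Using pH = pKa + log([base]/[acid]) with [base]/[acid] = 0.037/0.2:
pH = 9.24 + (-0.733) = 8.51

pH = 8.51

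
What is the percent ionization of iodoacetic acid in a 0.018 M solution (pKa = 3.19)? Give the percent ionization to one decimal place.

ICH2COOH ⇌ ICH2COO- + H+; let x = [H+] at equilibrium.
Ka = 10^(−3.19) = 6.46 × 10^-4
Solve x² + 0.000646x − 1.16e-05 = 0 → x = 3.10 × 10^-3 M
% ionization = x/C₀ × 100% = 3.10 × 10^-3/0.018 × 100% = 17.2%

17.2%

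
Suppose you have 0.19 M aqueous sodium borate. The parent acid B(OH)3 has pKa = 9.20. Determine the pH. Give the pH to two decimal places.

pH = 11.24

B(OH)4- is the conjugate base of the weak acid B(OH)3.
Ka = 10^(−9.20) = 6.31 × 10^-10
Kb = Kw/Ka = 1.0×10^-14 / 6.31 × 10^-10 = 1.58 × 10^-5
From the ICE table, Kb = x²/(0.19 − x) = 1.58 × 10^-5.
Since Kb ≪ C₀, x ≈ √(Kb·C₀) = 1.73 × 10^-3 M.
Check: 0.91% ionized — well under 5%, approximation valid.
pOH = 2.76, so pH = 14.00 − pOH = 11.24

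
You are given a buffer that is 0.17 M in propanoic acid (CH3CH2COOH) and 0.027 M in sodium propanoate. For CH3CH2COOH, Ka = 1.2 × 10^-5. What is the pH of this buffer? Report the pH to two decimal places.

pKa = −log(1.2 × 10^-5) = 4.921
Using pH = pKa + log([base]/[acid]) with [base]/[acid] = 0.027/0.17:
pH = 4.921 + (-0.799) = 4.12

pH = 4.12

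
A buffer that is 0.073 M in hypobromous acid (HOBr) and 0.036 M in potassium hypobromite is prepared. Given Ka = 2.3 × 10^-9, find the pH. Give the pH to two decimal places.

pKa = −log(2.3 × 10^-9) = 8.638
Using pH = pKa + log([base]/[acid]) with [base]/[acid] = 0.036/0.073:
pH = 8.638 + (-0.307) = 8.33

pH = 8.33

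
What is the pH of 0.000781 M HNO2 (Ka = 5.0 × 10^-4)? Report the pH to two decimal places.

HNO2 ⇌ NO2- + H+
From the ICE table, Ka = x²/(0.000781 − x) = 5.0 × 10^-4.
The 5% rule fails; solving x² + Ka·x − Ka·C₀ = 0 exactly:
x = (−Ka + √(Ka² + 4·Ka·C₀))/2 = 4.23 × 10^-4 M
pH = −log(4.23 × 10^-4) = 3.37

pH = 3.37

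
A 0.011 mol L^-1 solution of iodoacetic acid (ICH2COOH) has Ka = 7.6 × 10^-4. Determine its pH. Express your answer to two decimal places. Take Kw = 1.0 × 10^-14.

ICH2COOH ⇌ ICH2COO- + H+
Ka = x²/(0.011 − x) = 7.6 × 10^-4
Here C₀/Ka ≈ 14.5, so the small-x approximation fails. Use the quadratic:
x = (−Ka + √(Ka² + 4·Ka·C₀))/2 = 2.54 × 10^-3 M
pH = −log(2.54 × 10^-3) = 2.60

pH = 2.60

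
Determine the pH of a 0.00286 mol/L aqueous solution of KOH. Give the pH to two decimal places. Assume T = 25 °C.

pH = 11.46

KOH is a strong base; [OH-] = 0.00286 M.
pOH = -log(0.00286) = 2.54
pH = 14.00 - 2.54 = 11.46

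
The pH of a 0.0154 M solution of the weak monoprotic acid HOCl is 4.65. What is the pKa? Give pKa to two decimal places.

[H+] = 10^(-4.65) = 2.24 × 10^-5 M
At equilibrium [HA] = 0.0154 − 2.24 × 10^-5 = 1.54 × 10^-2 M
Ka = [H+][A-]/[HA] = (2.24 × 10^-5)² / 1.54 × 10^-2 = 3.26 × 10^-8
pKa = -log(3.26 × 10^-8) = 7.49

pKa = 7.49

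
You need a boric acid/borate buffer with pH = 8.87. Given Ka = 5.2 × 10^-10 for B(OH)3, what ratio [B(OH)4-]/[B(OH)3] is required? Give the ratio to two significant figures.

ratio = 0.39

pKa = -log(5.2 × 10^-10) = 9.284
pH = pKa + log(r) ⇒ log(r) = 8.87 − 9.284 = -0.414
r = [B(OH)4-]/[B(OH)3] = 10^(-0.414) = 0.385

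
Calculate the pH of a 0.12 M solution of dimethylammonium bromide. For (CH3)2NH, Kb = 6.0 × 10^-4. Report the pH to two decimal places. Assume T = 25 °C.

pH = 5.85

(CH3)2NH2+ is the conjugate acid of the weak base (CH3)2NH.
Ka = Kw/Kb = 1.0×10^-14 / 6.0 × 10^-4 = 1.67 × 10^-11
Ka = [H+]²/(0.12 − [H+]) = 1.67 × 10^-11
Assume [H+] ≪ 0.12: [H+] ≈ √(1.67 × 10^-11 × 0.12) = 1.42 × 10^-6 M
pH = −log[H+] = −log(1.42 × 10^-6) = 5.85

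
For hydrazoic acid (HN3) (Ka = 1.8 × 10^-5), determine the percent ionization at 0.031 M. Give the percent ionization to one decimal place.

HN3 ⇌ N3- + H+; let x = [H+] at equilibrium.
x ≈ √(Ka·C₀) = √(1.8 × 10^-5 × 0.031) = 7.47 × 10^-4 M
Fraction ionized = 7.47 × 10^-4 / 0.031 = 0.0241 → 2.4%

2.4%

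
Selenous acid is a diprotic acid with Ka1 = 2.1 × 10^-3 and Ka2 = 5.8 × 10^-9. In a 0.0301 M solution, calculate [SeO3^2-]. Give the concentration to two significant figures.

5.8 × 10^-9 M

First ionization gives [H+] ≈ [HSeO3-] = 6.97 × 10^-3 M.
Second step: Ka2 = [H+][SeO3^2-]/[HSeO3-] ≈ [SeO3^2-] (since [H+] ≈ [HSeO3-]).
So [SeO3^2-] ≈ Ka2.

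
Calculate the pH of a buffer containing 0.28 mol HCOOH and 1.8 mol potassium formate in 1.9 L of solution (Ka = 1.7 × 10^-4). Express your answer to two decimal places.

pKa = −log(1.7 × 10^-4) = 3.770
Using pH = pKa + log([base]/[acid]) with [base]/[acid] = 1.8/0.28:
pH = 3.770 + (+0.808) = 4.58

pH = 4.58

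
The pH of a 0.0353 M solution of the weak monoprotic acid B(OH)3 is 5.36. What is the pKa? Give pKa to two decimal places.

[H+] = 10^(-5.36) = 4.37 × 10^-6 M
At equilibrium [HA] = 0.0353 − 4.37 × 10^-6 = 3.53 × 10^-2 M
Ka = [H+][A-]/[HA] = (4.37 × 10^-6)² / 3.53 × 10^-2 = 5.41 × 10^-10
pKa = -log(5.41 × 10^-10) = 9.27

pKa = 9.27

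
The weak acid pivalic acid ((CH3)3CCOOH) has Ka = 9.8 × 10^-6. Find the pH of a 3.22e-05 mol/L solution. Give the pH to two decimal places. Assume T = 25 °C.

pH = 4.87

(CH3)3CCOOH ⇌ (CH3)3CCOO- + H+
Ka = x²/(3.22e-05 − x) = 9.8 × 10^-6
Here C₀/Ka ≈ 3.29, so the small-x approximation fails. Use the quadratic:
x = (−Ka + √(Ka² + 4·Ka·C₀))/2 = 1.35 × 10^-5 M
pH = −log(1.35 × 10^-5) = 4.87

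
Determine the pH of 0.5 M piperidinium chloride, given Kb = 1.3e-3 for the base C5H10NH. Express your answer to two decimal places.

pH = 5.71

C5H10NH2+ is the conjugate acid of the weak base C5H10NH.
Ka = Kw/Kb = 1.0×10^-14 / 1.3 × 10^-3 = 7.69 × 10^-12
Ka = [H+]²/(0.5 − [H+]) = 7.69 × 10^-12
Assume [H+] ≪ 0.5: [H+] ≈ √(7.69 × 10^-12 × 0.5) = 1.96 × 10^-6 M
([H+]/C₀ = 0.00039% < 5%, so the approximation holds.)
pH = −log[H+] = −log(1.96 × 10^-6) = 5.71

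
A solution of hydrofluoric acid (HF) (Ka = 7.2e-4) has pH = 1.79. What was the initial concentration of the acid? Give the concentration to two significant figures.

[H+] = 10^(-1.79) = 1.62 × 10^-2 M = x
Ka = x²/(C₀ − x) ⇒ C₀ = x + x²/Ka
C₀ = 1.62 × 10^-2 + (1.62 × 10^-2)²/(7.2 × 10^-4) = 3.81 × 10^-1 M

C₀ = 3.8 × 10^-1 M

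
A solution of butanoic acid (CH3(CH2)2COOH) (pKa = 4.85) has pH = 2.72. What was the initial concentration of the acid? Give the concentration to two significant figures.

[H+] = 10^(-2.72) = 1.91 × 10^-3 M = x
Ka = 10^(−4.85) = 1.41 × 10^-5
Ka = x²/(C₀ − x) ⇒ C₀ = x + x²/Ka
C₀ = 1.91 × 10^-3 + (1.91 × 10^-3)²/(1.41 × 10^-5) = 2.61 × 10^-1 M

C₀ = 2.6 × 10^-1 M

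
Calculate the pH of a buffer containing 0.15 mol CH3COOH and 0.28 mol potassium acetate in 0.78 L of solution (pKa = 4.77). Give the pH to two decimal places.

pH = pKa + log([A⁻]/[HA]) = 4.77 + log(0.28/0.15)
pH = 4.77 + (+0.271) = 5.04

pH = 5.04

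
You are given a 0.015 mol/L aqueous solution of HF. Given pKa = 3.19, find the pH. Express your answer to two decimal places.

HF ⇌ F- + H+
Ka = 10^(−3.19) = 6.46 × 10^-4
From the ICE table, Ka = x²/(0.015 − x) = 6.46 × 10^-4.
Here C₀/Ka ≈ 23.2, so the small-x approximation fails. Use the quadratic:
x = [−0.000646 + √(0.000646² + 3.88e-05)]/2 = 2.81 × 10^-3 M
pH = −log[H+] = −log(2.81 × 10^-3) = 2.55

pH = 2.55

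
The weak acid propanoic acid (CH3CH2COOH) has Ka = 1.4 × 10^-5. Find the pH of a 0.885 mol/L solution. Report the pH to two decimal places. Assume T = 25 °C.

CH3CH2COOH ⇌ CH3CH2COO- + H+
From the ICE table, Ka = [H+]²/(0.885 − [H+]) = 1.4 × 10^-5.
Assume [H+] ≪ 0.885: [H+] ≈ √(1.4 × 10^-5 × 0.885) = 3.52 × 10^-3 M
pH = −log(3.52 × 10^-3) = 2.45

pH = 2.45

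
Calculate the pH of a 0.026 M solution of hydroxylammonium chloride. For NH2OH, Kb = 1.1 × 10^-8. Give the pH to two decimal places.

NH3OH+ is the conjugate acid of the weak base NH2OH.
Ka = Kw/Kb = 1.0×10^-14 / 1.1 × 10^-8 = 9.09 × 10^-7
Ka = [H+]²/(0.026 − [H+]) = 9.09 × 10^-7
Assume [H+] ≪ 0.026: [H+] ≈ √(9.09 × 10^-7 × 0.026) = 1.54 × 10^-4 M
pH = −log[H+] = −log(1.54 × 10^-4) = 3.81

pH = 3.81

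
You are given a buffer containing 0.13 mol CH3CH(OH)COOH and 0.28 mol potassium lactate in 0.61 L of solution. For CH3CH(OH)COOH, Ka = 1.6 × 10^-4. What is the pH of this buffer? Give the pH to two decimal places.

pH = 4.13

pKa = −log(1.6 × 10^-4) = 3.796
Using pH = pKa + log([base]/[acid]) with [base]/[acid] = 0.28/0.13:
pH = 3.796 + (+0.333) = 4.13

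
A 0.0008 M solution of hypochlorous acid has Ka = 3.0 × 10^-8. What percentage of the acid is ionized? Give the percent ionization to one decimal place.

0.6%

HOCl ⇌ OCl- + H+; let x = [H+] at equilibrium.
x ≈ √(Ka·C₀) = √(3.0 × 10^-8 × 0.0008) = 4.90 × 10^-6 M
Fraction ionized = 4.90 × 10^-6 / 0.0008 = 0.0061 → 0.6%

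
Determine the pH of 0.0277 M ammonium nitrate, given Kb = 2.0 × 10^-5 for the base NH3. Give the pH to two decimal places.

NH4+ is the conjugate acid of the weak base NH3.
Ka = Kw/Kb = 1.0×10^-14 / 2.0 × 10^-5 = 5.00 × 10^-10
From the ICE table, Ka = [H+]²/(0.0277 − [H+]) = 5.00 × 10^-10.
Assume [H+] ≪ 0.0277: [H+] ≈ √(5.00 × 10^-10 × 0.0277) = 3.72 × 10^-6 M
pH = −log(3.72 × 10^-6) = 5.43

pH = 5.43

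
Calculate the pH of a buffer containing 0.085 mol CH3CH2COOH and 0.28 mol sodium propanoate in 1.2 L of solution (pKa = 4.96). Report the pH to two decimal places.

pH = 5.48

Henderson–Hasselbalch: pH = pKa + log([CH3CH2COO-]/[CH3CH2COOH]) = 4.96 + log(0.28/0.085)
pH = 4.96 + (+0.518) = 5.48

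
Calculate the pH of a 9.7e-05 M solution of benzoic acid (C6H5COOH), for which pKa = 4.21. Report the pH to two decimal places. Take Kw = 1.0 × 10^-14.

pH = 4.28

C6H5COOH ⇌ C6H5COO- + H+
Ka = 10^(−4.21) = 6.17 × 10^-5
Ka = x²/(9.7e-05 − x) = 6.17 × 10^-5
The 5% rule fails; solving x² + Ka·x − Ka·C₀ = 0 exactly:
x = (−Ka + √(Ka² + 4·Ka·C₀))/2 = 5.24 × 10^-5 M
pH = −log(5.24 × 10^-5) = 4.28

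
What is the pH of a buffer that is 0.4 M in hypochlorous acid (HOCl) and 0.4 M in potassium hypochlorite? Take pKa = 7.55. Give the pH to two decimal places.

pH = 7.55

pH = pKa + log([A⁻]/[HA]) = 7.55 + log(0.4/0.4)
pH = 7.55 + (+0.000) = 7.55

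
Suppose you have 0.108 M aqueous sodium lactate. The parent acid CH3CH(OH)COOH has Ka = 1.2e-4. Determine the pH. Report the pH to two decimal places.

CH3CH(OH)COO- is the conjugate base of the weak acid CH3CH(OH)COOH.
Kb = Kw/Ka = 1.0×10^-14 / 1.2 × 10^-4 = 8.33 × 10^-11
Kb = x²/(0.108 − x) = 8.33 × 10^-11
Assume x ≪ 0.108: x ≈ √(8.33 × 10^-11 × 0.108) = 3.00 × 10^-6 M
pOH = 5.52, so pH = 14.00 − pOH = 8.48

pH = 8.48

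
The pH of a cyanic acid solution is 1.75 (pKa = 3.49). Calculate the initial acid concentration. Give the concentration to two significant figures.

[H+] = 10^(-1.75) = 1.78 × 10^-2 M = x
Ka = 10^(−3.49) = 3.24 × 10^-4
Ka = x²/(C₀ − x) ⇒ C₀ = x + x²/Ka
C₀ = 1.78 × 10^-2 + (1.78 × 10^-2)²/(3.24 × 10^-4) = 9.96 × 10^-1 M

C₀ = 1.0 M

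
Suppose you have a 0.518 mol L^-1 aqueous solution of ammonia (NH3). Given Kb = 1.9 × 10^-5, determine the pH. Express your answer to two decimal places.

pH = 11.50

NH3 + H2O ⇌ NH4+ + OH-
Kb = [OH-]²/(0.518 − [OH-]) = 1.9 × 10^-5
Neglecting [OH-] in the denominator: [OH-] = √(1.9 × 10^-5 × 0.518) = 3.14 × 10^-3 M
([OH-]/C₀ = 0.61% < 5%, so the approximation holds.)
pOH = 2.50, so pH = 14.00 − pOH = 11.50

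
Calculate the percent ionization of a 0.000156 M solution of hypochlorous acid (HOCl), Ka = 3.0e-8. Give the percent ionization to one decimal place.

HOCl ⇌ OCl- + H+; let x = [H+] at equilibrium.
x ≈ √(Ka·C₀) = √(3.0 × 10^-8 × 0.000156) = 2.16 × 10^-6 M
% ionization = x/C₀ × 100% = 2.16 × 10^-6/0.000156 × 100% = 1.4%

1.4%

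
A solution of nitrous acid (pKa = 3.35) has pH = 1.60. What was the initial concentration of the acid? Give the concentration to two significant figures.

[H+] = 10^(-1.60) = 2.51 × 10^-2 M = x
Ka = 10^(−3.35) = 4.47 × 10^-4
Ka = x²/(C₀ − x) ⇒ C₀ = x + x²/Ka
C₀ = 2.51 × 10^-2 + (2.51 × 10^-2)²/(4.47 × 10^-4) = 1.43 M

C₀ = 1.4 M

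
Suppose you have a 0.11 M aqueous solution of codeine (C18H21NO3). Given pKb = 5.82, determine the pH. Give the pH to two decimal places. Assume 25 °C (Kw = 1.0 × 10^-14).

C18H21NO3 + H2O ⇌ C18H22NO3+ + OH-
Kb = 10^(−5.82) = 1.51 × 10^-6
Kb = x²/(0.11 − x) = 1.51 × 10^-6
Neglecting x in the denominator: x = √(1.51 × 10^-6 × 0.11) = 4.08 × 10^-4 M
(x/C₀ = 0.37% < 5%, so the approximation holds.)
pOH = 3.39, so pH = 14.00 − pOH = 10.61

pH = 10.61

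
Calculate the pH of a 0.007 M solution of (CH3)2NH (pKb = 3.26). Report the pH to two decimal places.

pH = 11.23

(CH3)2NH + H2O ⇌ (CH3)2NH2+ + OH-
Kb = 10^(−3.26) = 5.50 × 10^-4
From the ICE table, Kb = [OH-]²/(0.007 − [OH-]) = 5.50 × 10^-4.
[OH-] is not negligible relative to C₀; solve [OH-]² + 0.00055·[OH-] − 3.85e-06 = 0.
[OH-] = (−Kb + √(Kb² + 4·Kb·C₀))/2 = 1.71 × 10^-3 M
pOH = 2.77, so pH = 14.00 − pOH = 11.23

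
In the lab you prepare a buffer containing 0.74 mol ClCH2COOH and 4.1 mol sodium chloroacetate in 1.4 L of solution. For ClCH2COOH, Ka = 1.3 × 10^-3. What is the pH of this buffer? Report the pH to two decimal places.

pKa = −log(1.3 × 10^-3) = 2.886
Henderson–Hasselbalch: pH = pKa + log([ClCH2COO-]/[ClCH2COOH]) = 2.886 + log(4.1/0.74)
pH = 2.886 + (+0.744) = 3.63

pH = 3.63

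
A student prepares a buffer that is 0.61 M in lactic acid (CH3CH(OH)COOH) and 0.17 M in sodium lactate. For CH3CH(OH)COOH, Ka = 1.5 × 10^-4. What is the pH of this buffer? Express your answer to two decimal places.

pKa = −log(1.5 × 10^-4) = 3.824
Using pH = pKa + log([base]/[acid]) with [base]/[acid] = 0.17/0.61:
pH = 3.824 + (-0.555) = 3.27

pH = 3.27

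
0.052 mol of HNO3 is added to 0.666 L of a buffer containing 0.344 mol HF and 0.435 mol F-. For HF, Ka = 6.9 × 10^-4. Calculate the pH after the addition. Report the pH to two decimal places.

pH = 3.15

After neutralization: n(HF) = 0.396 mol, n(F-) = 0.383 mol.
pKa = −log(6.9 × 10^-4) = 3.161
pH = pKa + log([A⁻]/[HA]) = 3.161 + log(0.383/0.396) = 3.161 -0.014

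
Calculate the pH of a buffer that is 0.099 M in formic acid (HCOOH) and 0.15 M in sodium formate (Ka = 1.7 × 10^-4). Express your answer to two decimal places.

pKa = −log(1.7 × 10^-4) = 3.770
pH = pKa + log([A⁻]/[HA]) = 3.770 + log(0.15/0.099)
pH = 3.770 + (+0.180) = 3.95

pH = 3.95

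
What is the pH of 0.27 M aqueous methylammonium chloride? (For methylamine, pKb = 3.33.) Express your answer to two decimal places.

CH3NH3+ is the conjugate acid of the weak base CH3NH2.
Kb = 10^(−3.33) = 4.68 × 10^-4
Ka = Kw/Kb = 1.0×10^-14 / 4.68 × 10^-4 = 2.14 × 10^-11
Ka = [H+]²/(0.27 − [H+]) = 2.14 × 10^-11
Since Ka ≪ C₀, [H+] ≈ √(Ka·C₀) = 2.40 × 10^-6 M.
Check: 0.00089% ionized — well under 5%, approximation valid.
pH = −log[H+] = −log(2.40 × 10^-6) = 5.62

pH = 5.62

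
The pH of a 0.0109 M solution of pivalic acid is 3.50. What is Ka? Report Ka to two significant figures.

Ka = 9.4 × 10^-6

[H+] = 10^(-3.50) = 3.16 × 10^-4 M
At equilibrium [HA] = 0.0109 − 3.16 × 10^-4 = 1.06 × 10^-2 M
Ka = [H+][A-]/[HA] = (3.16 × 10^-4)² / 1.06 × 10^-2 = 9.4 × 10^-6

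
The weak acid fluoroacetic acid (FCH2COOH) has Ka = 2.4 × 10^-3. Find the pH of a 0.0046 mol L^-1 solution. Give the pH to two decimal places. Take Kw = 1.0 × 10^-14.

pH = 2.63

FCH2COOH ⇌ FCH2COO- + H+
From the ICE table, Ka = [H+]²/(0.0046 − [H+]) = 2.4 × 10^-3.
The 5% rule fails; solving [H+]² + Ka·[H+] − Ka·C₀ = 0 exactly:
[H+] = [−0.0024 + √(0.0024² + 4.42e-05)]/2 = 2.33 × 10^-3 M
pH = −log[H+] = −log(2.33 × 10^-3) = 2.63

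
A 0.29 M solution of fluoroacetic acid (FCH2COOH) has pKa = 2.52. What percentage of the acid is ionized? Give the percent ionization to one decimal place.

9.7%

FCH2COOH ⇌ FCH2COO- + H+; let x = [H+] at equilibrium.
Ka = 10^(−2.52) = 3.02 × 10^-3
Ka = x²/(C₀ − x); solving the quadratic gives x = 2.81 × 10^-2 M.
Fraction ionized = 2.81 × 10^-2 / 0.29 = 0.0969 → 9.7%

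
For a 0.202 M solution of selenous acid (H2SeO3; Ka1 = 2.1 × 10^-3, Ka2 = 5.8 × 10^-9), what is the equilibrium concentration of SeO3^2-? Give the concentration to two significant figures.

First ionization gives [H+] ≈ [HSeO3-] = 1.96 × 10^-2 M.
Second step: Ka2 = [H+][SeO3^2-]/[HSeO3-] ≈ [SeO3^2-] (since [H+] ≈ [HSeO3-]).
So [SeO3^2-] ≈ Ka2.

5.8 × 10^-9 M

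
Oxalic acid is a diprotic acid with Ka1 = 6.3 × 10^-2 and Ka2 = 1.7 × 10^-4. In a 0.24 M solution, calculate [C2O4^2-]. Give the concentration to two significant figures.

First ionization gives [H+] ≈ [HC2O4-] = 9.54 × 10^-2 M.
Second step: Ka2 = [H+][C2O4^2-]/[HC2O4-] ≈ [C2O4^2-] (since [H+] ≈ [HC2O4-]).
So [C2O4^2-] ≈ Ka2.

1.7 × 10^-4 M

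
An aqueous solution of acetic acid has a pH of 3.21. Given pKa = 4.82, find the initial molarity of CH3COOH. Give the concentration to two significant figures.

C₀ = 2.6 × 10^-2 M

[H+] = 10^(-3.21) = 6.17 × 10^-4 M = x
Ka = 10^(−4.82) = 1.51 × 10^-5
Ka = x²/(C₀ − x) ⇒ C₀ = x + x²/Ka
C₀ = 6.17 × 10^-4 + (6.17 × 10^-4)²/(1.51 × 10^-5) = 2.58 × 10^-2 M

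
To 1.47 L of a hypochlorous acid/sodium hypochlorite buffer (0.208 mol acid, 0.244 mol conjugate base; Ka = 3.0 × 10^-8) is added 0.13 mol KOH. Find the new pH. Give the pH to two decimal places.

pH = 8.20

OH- converts HOCl to OCl-: HOCl → 0.078 mol, OCl- → 0.374 mol.
pKa = −log(3.0 × 10^-8) = 7.523
Henderson–Hasselbalch with mole ratio 0.374/0.078: pH = 7.523 + (+0.681)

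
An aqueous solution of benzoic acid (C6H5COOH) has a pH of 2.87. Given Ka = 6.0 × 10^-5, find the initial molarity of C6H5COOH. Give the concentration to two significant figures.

C₀ = 3.2 × 10^-2 M

[H+] = 10^(-2.87) = 1.35 × 10^-3 M = x
Ka = x²/(C₀ − x) ⇒ C₀ = x + x²/Ka
C₀ = 1.35 × 10^-3 + (1.35 × 10^-3)²/(6.0 × 10^-5) = 3.17 × 10^-2 M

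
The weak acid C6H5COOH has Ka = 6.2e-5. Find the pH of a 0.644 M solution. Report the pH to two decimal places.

C6H5COOH ⇌ C6H5COO- + H+
Let x = [H+] at equilibrium. Ka = x²/(0.644 − x).
Assume x ≪ 0.644: x ≈ √(6.2 × 10^-5 × 0.644) = 6.32 × 10^-3 M
(x/C₀ = 0.98% < 5%, so the approximation holds.)
pH = −log[H+] = −log(6.32 × 10^-3) = 2.20

pH = 2.20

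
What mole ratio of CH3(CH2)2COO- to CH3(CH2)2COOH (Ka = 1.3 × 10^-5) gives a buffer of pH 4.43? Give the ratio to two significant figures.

pKa = -log(1.3 × 10^-5) = 4.886
pH = pKa + log(r) ⇒ log(r) = 4.43 − 4.886 = -0.456
r = [CH3(CH2)2COO-]/[CH3(CH2)2COOH] = 10^(-0.456) = 0.35

ratio = 0.35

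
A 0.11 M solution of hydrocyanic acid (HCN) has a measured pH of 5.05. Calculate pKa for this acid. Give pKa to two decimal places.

[H+] = 10^(-5.05) = 8.91 × 10^-6 M
At equilibrium [HA] = 0.11 − 8.91 × 10^-6 = 1.10 × 10^-1 M
Ka = [H+][A-]/[HA] = (8.91 × 10^-6)² / 1.10 × 10^-1 = 7.22 × 10^-10
pKa = -log(7.22 × 10^-10) = 9.14

pKa = 9.14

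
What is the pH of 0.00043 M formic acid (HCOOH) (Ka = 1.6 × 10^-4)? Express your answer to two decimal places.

pH = 3.71

HCOOH ⇌ HCOO- + H+
From the ICE table, Ka = x²/(0.00043 − x) = 1.6 × 10^-4.
The 5% rule fails; solving x² + Ka·x − Ka·C₀ = 0 exactly:
x = [−0.00016 + √(0.00016² + 2.75e-07)]/2 = 1.94 × 10^-4 M
pH = −log(1.94 × 10^-4) = 3.71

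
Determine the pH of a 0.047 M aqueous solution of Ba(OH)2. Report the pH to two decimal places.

Ba(OH)2 is a strong base (each formula unit releases 2 OH-); [OH-] = 0.094 M.
pOH = -log(0.094) = 1.03
pH = 14.00 - 1.03 = 12.97

pH = 12.97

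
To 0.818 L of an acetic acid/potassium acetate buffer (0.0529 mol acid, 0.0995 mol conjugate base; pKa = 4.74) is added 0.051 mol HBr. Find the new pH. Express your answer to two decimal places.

pH = 4.41

Added H+ converts CH3COO- to CH3COOH: CH3COOH → 0.104 mol, CH3COO- → 0.0485 mol.
pH = pKa + log([A⁻]/[HA]) = 4.74 + log(0.0485/0.104) = 4.74 -0.331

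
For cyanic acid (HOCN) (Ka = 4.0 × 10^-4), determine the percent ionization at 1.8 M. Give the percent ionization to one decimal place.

HOCN ⇌ OCN- + H+; let x = [H+] at equilibrium.
x ≈ √(Ka·C₀) = √(4.0 × 10^-4 × 1.8) = 2.68 × 10^-2 M
% ionization = x/C₀ × 100% = 2.68 × 10^-2/1.8 × 100% = 1.5%

1.5%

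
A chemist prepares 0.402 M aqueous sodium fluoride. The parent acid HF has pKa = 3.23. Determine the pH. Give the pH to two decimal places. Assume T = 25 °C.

pH = 8.42

F- is the conjugate base of the weak acid HF.
Ka = 10^(−3.23) = 5.89 × 10^-4
Kb = Kw/Ka = 1.0×10^-14 / 5.89 × 10^-4 = 1.70 × 10^-11
Kb = [OH-]²/(0.402 − [OH-]) = 1.70 × 10^-11
Since Kb ≪ C₀, [OH-] ≈ √(Kb·C₀) = 2.61 × 10^-6 M.
pOH = −log(2.61 × 10^-6) = 5.58; pH = 14.00 − 5.58 = 8.42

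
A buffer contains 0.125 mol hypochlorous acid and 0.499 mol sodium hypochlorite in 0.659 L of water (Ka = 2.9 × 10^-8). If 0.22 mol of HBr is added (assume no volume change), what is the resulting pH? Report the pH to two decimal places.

pH = 7.45

After neutralization: n(HOCl) = 0.345 mol, n(OCl-) = 0.279 mol.
pKa = −log(2.9 × 10^-8) = 7.538
Henderson–Hasselbalch with mole ratio 0.279/0.345: pH = 7.538 + (-0.092)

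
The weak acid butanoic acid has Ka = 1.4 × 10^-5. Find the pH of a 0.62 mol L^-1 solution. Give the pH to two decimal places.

CH3(CH2)2COOH ⇌ CH3(CH2)2COO- + H+
Let x = [H+] at equilibrium. Ka = x²/(0.62 − x).
Neglecting x in the denominator: x = √(1.4 × 10^-5 × 0.62) = 2.95 × 10^-3 M
(x/C₀ = 0.48% < 5%, so the approximation holds.)
pH = −log[H+] = −log(2.95 × 10^-3) = 2.53

pH = 2.53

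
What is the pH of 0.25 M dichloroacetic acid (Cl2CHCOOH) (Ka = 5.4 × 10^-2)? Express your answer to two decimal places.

Cl2CHCOOH ⇌ Cl2CHCOO- + H+
Let x = [H+] at equilibrium. Ka = x²/(0.25 − x).
The 5% rule fails; solving x² + Ka·x − Ka·C₀ = 0 exactly:
x = (−Ka + √(Ka² + 4·Ka·C₀))/2 = 9.23 × 10^-2 M
pH = −log(9.23 × 10^-2) = 1.03

pH = 1.03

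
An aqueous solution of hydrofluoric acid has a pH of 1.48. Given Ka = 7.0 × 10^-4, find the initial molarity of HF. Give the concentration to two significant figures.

C₀ = 1.6 M

[H+] = 10^(-1.48) = 3.31 × 10^-2 M = x
Ka = x²/(C₀ − x) ⇒ C₀ = x + x²/Ka
C₀ = 3.31 × 10^-2 + (3.31 × 10^-2)²/(7.0 × 10^-4) = 1.60 M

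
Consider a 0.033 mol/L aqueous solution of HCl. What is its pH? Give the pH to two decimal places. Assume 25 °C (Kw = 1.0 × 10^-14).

HCl is a strong acid and dissociates completely, so [H+] = 0.033 M.
pH = -log(0.033) = 1.48

pH = 1.48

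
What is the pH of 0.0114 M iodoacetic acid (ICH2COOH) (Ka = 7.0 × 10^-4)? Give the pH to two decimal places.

ICH2COOH ⇌ ICH2COO- + H+
Ka = x²/(0.0114 − x) = 7.0 × 10^-4
Here C₀/Ka ≈ 16.3, so the small-x approximation fails. Use the quadratic:
x = (−Ka + √(Ka² + 4·Ka·C₀))/2 = 2.50 × 10^-3 M
pH = −log[H+] = −log(2.50 × 10^-3) = 2.60

pH = 2.60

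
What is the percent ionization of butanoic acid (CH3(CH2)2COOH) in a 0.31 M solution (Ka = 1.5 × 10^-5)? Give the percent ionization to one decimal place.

0.7%

CH3(CH2)2COOH ⇌ CH3(CH2)2COO- + H+; let x = [H+] at equilibrium.
x ≈ √(Ka·C₀) = √(1.5 × 10^-5 × 0.31) = 2.16 × 10^-3 M
% ionization = x/C₀ × 100% = 2.16 × 10^-3/0.31 × 100% = 0.7%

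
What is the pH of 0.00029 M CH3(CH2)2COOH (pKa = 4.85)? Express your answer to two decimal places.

CH3(CH2)2COOH ⇌ CH3(CH2)2COO- + H+
Ka = 10^(−4.85) = 1.41 × 10^-5
Ka = [H+]²/(0.00029 − [H+]) = 1.41 × 10^-5
[H+] is not negligible relative to C₀; solve [H+]² + 1.41e-05·[H+] − 4.09e-09 = 0.
[H+] = [−1.41e-05 + √(1.41e-05² + 1.64e-08)]/2 = 5.73 × 10^-5 M
pH = −log[H+] = −log(5.73 × 10^-5) = 4.24

pH = 4.24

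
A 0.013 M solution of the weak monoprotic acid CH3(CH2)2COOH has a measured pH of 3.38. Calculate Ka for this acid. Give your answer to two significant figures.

Ka = 1.4 × 10^-5

[H+] = 10^(-3.38) = 4.17 × 10^-4 M
At equilibrium [HA] = 0.013 − 4.17 × 10^-4 = 1.26 × 10^-2 M
Ka = [H+][A-]/[HA] = (4.17 × 10^-4)² / 1.26 × 10^-2 = 1.4 × 10^-5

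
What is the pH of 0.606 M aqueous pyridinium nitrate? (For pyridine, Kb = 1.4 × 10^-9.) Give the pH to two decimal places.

pH = 2.68

C5H5NH+ is the conjugate acid of the weak base C5H5N.
Ka = Kw/Kb = 1.0×10^-14 / 1.4 × 10^-9 = 7.14 × 10^-6
Let x = [H+] at equilibrium. Ka = x²/(0.606 − x).
Assume x ≪ 0.606: x ≈ √(7.14 × 10^-6 × 0.606) = 2.08 × 10^-3 M
(x/C₀ = 0.34% < 5%, so the approximation holds.)
pH = −log[H+] = −log(2.08 × 10^-3) = 2.68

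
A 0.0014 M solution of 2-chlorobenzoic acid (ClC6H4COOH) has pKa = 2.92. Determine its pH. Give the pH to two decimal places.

ClC6H4COOH ⇌ ClC6H4COO- + H+
Ka = 10^(−2.92) = 1.20 × 10^-3
Ka = [H+]²/(0.0014 − [H+]) = 1.20 × 10^-3
The 5% rule fails; solving [H+]² + Ka·[H+] − Ka·C₀ = 0 exactly:
[H+] = (−Ka + √(Ka² + 4·Ka·C₀))/2 = 8.28 × 10^-4 M
pH = −log(8.28 × 10^-4) = 3.08

pH = 3.08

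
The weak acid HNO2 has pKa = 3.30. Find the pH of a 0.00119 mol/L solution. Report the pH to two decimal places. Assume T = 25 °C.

pH = 3.25

HNO2 ⇌ NO2- + H+
Ka = 10^(−3.30) = 5.01 × 10^-4
Ka = [H+]²/(0.00119 − [H+]) = 5.01 × 10^-4
Here C₀/Ka ≈ 2.38, so the small-[H+] approximation fails. Use the quadratic:
[H+] = [−0.000501 + √(0.000501² + 2.38e-06)]/2 = 5.61 × 10^-4 M
pH = −log(5.61 × 10^-4) = 3.25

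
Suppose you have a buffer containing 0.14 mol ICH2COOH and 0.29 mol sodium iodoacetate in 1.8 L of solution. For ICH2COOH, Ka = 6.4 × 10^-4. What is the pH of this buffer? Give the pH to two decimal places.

pH = 3.51

pKa = −log(6.4 × 10^-4) = 3.194
Using pH = pKa + log([base]/[acid]) with [base]/[acid] = 0.29/0.14:
pH = 3.194 + (+0.316) = 3.51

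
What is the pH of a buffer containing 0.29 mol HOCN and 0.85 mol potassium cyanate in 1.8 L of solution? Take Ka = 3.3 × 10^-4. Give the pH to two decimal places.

pH = 3.95

pKa = −log(3.3 × 10^-4) = 3.481
Using pH = pKa + log([base]/[acid]) with [base]/[acid] = 0.85/0.29:
pH = 3.481 + (+0.467) = 3.95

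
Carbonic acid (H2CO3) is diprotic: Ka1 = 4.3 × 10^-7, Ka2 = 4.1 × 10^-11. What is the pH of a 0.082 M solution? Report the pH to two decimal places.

Ka1 ≫ Ka2, so treat the first dissociation as the only significant source of H+.
Ka1 = x²/(0.082 − x) = 4.3 × 10^-7
x ≈ √(4.3 × 10^-7 × 0.082) = 1.88 × 10^-4 M
pH = −log(1.88 × 10^-4) = 3.73

pH = 3.73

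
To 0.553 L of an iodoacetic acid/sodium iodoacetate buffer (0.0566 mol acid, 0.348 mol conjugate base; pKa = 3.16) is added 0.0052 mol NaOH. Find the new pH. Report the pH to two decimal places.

OH- converts ICH2COOH to ICH2COO-: ICH2COOH → 0.0514 mol, ICH2COO- → 0.353 mol.
pH = pKa + log([A⁻]/[HA]) = 3.16 + log(0.353/0.0514) = 3.16 +0.837

pH = 4.00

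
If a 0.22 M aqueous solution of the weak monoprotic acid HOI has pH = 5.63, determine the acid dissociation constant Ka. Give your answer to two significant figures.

Ka = 2.5 × 10^-11

[H+] = 10^(-5.63) = 2.34 × 10^-6 M
At equilibrium [HA] = 0.22 − 2.34 × 10^-6 = 2.20 × 10^-1 M
Ka = [H+][A-]/[HA] = (2.34 × 10^-6)² / 2.20 × 10^-1 = 2.5 × 10^-11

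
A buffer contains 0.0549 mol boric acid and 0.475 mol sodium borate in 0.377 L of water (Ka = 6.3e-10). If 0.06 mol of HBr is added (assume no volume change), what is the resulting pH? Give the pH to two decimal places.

Added H+ converts B(OH)4- to B(OH)3: B(OH)3 → 0.115 mol, B(OH)4- → 0.415 mol.
pKa = −log(6.3 × 10^-10) = 9.201
Henderson–Hasselbalch with mole ratio 0.415/0.115: pH = 9.201 + (+0.557)

pH = 9.76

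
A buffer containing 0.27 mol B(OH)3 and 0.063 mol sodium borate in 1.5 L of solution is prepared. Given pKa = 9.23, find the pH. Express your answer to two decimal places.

Henderson–Hasselbalch: pH = pKa + log([B(OH)4-]/[B(OH)3]) = 9.23 + log(0.063/0.27)
pH = 9.23 + (-0.632) = 8.60

pH = 8.60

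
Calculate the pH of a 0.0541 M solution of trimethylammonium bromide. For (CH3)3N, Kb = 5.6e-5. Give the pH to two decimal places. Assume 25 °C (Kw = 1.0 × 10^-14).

pH = 5.51

(CH3)3NH+ is the conjugate acid of the weak base (CH3)3N.
Ka = Kw/Kb = 1.0×10^-14 / 5.6 × 10^-5 = 1.79 × 10^-10
From the ICE table, Ka = [H+]²/(0.0541 − [H+]) = 1.79 × 10^-10.
Since Ka ≪ C₀, [H+] ≈ √(Ka·C₀) = 3.11 × 10^-6 M.
pH = −log[H+] = −log(3.11 × 10^-6) = 5.51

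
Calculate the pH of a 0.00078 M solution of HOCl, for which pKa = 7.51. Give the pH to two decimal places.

pH = 5.31

HOCl ⇌ OCl- + H+
Ka = 10^(−7.51) = 3.09 × 10^-8
Ka = x²/(0.00078 − x) = 3.09 × 10^-8
Neglecting x in the denominator: x = √(3.09 × 10^-8 × 0.00078) = 4.91 × 10^-6 M
(x/C₀ = 0.63% < 5%, so the approximation holds.)
pH = −log(4.91 × 10^-6) = 5.31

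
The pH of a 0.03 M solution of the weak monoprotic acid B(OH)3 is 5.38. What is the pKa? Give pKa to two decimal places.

pKa = 9.24

[H+] = 10^(-5.38) = 4.17 × 10^-6 M
At equilibrium [HA] = 0.03 − 4.17 × 10^-6 = 3.00 × 10^-2 M
Ka = [H+][A-]/[HA] = (4.17 × 10^-6)² / 3.00 × 10^-2 = 5.80 × 10^-10
pKa = -log(5.80 × 10^-10) = 9.24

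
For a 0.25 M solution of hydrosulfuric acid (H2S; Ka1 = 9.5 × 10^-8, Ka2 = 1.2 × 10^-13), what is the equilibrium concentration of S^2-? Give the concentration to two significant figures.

First ionization gives [H+] ≈ [HS-] = 1.54 × 10^-4 M.
Second step: Ka2 = [H+][S^2-]/[HS-] ≈ [S^2-] (since [H+] ≈ [HS-]).
So [S^2-] ≈ Ka2.

1.2 × 10^-13 M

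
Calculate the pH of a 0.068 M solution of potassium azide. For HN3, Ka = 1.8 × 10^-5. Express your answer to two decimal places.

N3- is the conjugate base of the weak acid HN3.
Kb = Kw/Ka = 1.0×10^-14 / 1.8 × 10^-5 = 5.56 × 10^-10
Kb = [OH-]²/(0.068 − [OH-]) = 5.56 × 10^-10
Assume [OH-] ≪ 0.068: [OH-] ≈ √(5.56 × 10^-10 × 0.068) = 6.15 × 10^-6 M
Check: 0.009% ionized — well under 5%, approximation valid.
pOH = 5.21, so pH = 14.00 − pOH = 8.79

pH = 8.79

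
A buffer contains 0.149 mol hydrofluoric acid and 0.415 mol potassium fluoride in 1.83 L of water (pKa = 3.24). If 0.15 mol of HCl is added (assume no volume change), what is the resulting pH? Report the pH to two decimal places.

Added H+ converts F- to HF: HF → 0.299 mol, F- → 0.265 mol.
pH = pKa + log([A⁻]/[HA]) = 3.24 + log(0.265/0.299) = 3.24 -0.052

pH = 3.19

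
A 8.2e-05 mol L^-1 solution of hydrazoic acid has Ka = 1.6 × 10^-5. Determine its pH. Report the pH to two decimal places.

pH = 4.54

HN3 ⇌ N3- + H+
From the ICE table, Ka = [H+]²/(8.2e-05 − [H+]) = 1.6 × 10^-5.
[H+] is not negligible relative to C₀; solve [H+]² + 1.6e-05·[H+] − 1.31e-09 = 0.
[H+] = [−1.6e-05 + √(1.6e-05² + 5.25e-09)]/2 = 2.91 × 10^-5 M
pH = −log[H+] = −log(2.91 × 10^-5) = 4.54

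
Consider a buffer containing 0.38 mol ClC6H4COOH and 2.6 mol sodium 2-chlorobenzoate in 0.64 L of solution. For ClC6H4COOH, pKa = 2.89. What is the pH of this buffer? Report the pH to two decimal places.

pH = pKa + log([A⁻]/[HA]) = 2.89 + log(2.6/0.38)
pH = 2.89 + (+0.835) = 3.73

pH = 3.73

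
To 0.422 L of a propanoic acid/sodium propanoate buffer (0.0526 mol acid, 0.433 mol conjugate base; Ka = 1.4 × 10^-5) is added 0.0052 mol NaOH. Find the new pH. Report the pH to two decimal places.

pH = 5.82

After neutralization: n(CH3CH2COOH) = 0.0474 mol, n(CH3CH2COO-) = 0.438 mol.
pKa = −log(1.4 × 10^-5) = 4.854
Henderson–Hasselbalch with mole ratio 0.438/0.0474: pH = 4.854 + (+0.966)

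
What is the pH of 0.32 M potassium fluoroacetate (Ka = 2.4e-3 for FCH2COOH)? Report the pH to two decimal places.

FCH2COO- is the conjugate base of the weak acid FCH2COOH.
Kb = Kw/Ka = 1.0×10^-14 / 2.4 × 10^-3 = 4.17 × 10^-12
Kb = x²/(0.32 − x) = 4.17 × 10^-12
Assume x ≪ 0.32: x ≈ √(4.17 × 10^-12 × 0.32) = 1.16 × 10^-6 M
pOH = 5.94, so pH = 14.00 − pOH = 8.06

pH = 8.06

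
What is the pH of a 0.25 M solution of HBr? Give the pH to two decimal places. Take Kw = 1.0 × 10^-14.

pH = 0.60

HBr is a strong acid and dissociates completely, so [H+] = 0.25 M.
pH = -log(0.25) = 0.60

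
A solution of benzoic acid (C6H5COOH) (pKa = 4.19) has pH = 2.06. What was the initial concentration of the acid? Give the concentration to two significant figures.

C₀ = 1.2 M

[H+] = 10^(-2.06) = 8.71 × 10^-3 M = x
Ka = 10^(−4.19) = 6.46 × 10^-5
Ka = x²/(C₀ − x) ⇒ C₀ = x + x²/Ka
C₀ = 8.71 × 10^-3 + (8.71 × 10^-3)²/(6.46 × 10^-5) = 1.18 M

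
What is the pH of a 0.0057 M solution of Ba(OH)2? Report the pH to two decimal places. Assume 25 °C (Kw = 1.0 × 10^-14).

pH = 12.06

Ba(OH)2 is a strong base (each formula unit releases 2 OH-); [OH-] = 0.0114 M.
pOH = -log(0.0114) = 1.94
pH = 14.00 - 1.94 = 12.06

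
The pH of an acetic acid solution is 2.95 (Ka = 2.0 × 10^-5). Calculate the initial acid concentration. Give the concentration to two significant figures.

C₀ = 6.4 × 10^-2 M

[H+] = 10^(-2.95) = 1.12 × 10^-3 M = x
Ka = x²/(C₀ − x) ⇒ C₀ = x + x²/Ka
C₀ = 1.12 × 10^-3 + (1.12 × 10^-3)²/(2.0 × 10^-5) = 6.38 × 10^-2 M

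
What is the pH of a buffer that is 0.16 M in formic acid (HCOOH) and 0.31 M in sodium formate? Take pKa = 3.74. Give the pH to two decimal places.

pH = 4.03

Henderson–Hasselbalch: pH = pKa + log([HCOO-]/[HCOOH]) = 3.74 + log(0.31/0.16)
pH = 3.74 + (+0.287) = 4.03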